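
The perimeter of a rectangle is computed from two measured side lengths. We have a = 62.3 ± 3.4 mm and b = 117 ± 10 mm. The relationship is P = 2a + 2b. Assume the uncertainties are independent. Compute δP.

21.1 mm

For a sum/difference, combine absolute errors in quadrature:
  (2·δa)² = 46.2;  (2·δb)² = 400
δP = √(446) = 21.1 mm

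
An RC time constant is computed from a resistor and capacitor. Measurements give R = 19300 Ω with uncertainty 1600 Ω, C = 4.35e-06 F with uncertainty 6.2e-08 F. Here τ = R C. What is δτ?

Products/powers → add relative errors in quadrature, weighted by exponent:
  (1·δR/R)² = (1×0.0829)² = 0.00687;  (1·δC/C)² = (1×0.0143)² = 0.000203
δτ/τ = √(0.00708) = 0.0841
τ = 0.0840 s, so δτ = 0.0841 × 0.0840 = 0.00706 s.

0.00706 s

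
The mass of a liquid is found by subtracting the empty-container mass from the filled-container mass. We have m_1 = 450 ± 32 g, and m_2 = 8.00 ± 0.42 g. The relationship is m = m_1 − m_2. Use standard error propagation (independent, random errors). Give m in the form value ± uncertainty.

Absolute uncertainties add in quadrature for a linear combination:
  (δm_1)² = 1020;  (δm_2)² = 0.176
δm = √(1020) = 32.0 g
m = 442 g.

442 ± 32.0 g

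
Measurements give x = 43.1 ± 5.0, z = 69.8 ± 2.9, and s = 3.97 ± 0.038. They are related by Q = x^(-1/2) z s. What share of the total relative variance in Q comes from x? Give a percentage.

(δQ/Q)² = (−½·δx/x)² + (1·δz/z)² + (1·δs/s)²
  x term: (-0.5×0.116)² = 0.00336
  z term: (1×0.0415)² = 0.00173
  s term: (1×0.00957)² = 9.16e-05
Total = 0.00518. Share from x = 0.00336/0.00518 = 0.649.

64.9%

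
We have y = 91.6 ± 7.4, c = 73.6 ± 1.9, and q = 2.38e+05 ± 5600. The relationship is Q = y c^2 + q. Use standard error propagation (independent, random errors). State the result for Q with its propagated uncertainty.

Let p = y·c^2 = 4.96e+05. δp/p = √((1·δy/y)² + (2·δc/c)²) = √(0.00653 + 0.00267) = 0.0959, so δp = 47600.
Q = p + q: δQ = √(δp² + δq²) = √(2.26e+09 + 3.14e+07) = 47900
Q = 7.34e+05.

(7.34 ± 0.479) × 10^5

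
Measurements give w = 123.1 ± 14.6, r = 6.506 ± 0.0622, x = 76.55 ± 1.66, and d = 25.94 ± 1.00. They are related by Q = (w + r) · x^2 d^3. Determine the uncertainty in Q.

2.22e+09

Let u = w + r = 129.6. δu = √(δw² + δr²) = √(213 + 0.00387) = 14.6, so δu/u = 0.113.
Q is then a monomial in u, x, d:
δQ/Q = √((δu/u)² + (2·δx/x)² + (3·δd/d)²) = √(0.0127 + 0.00188 + 0.0134) = 0.167
Q = 1.326e+10, so δQ = 0.167 × 1.326e+10 = 2.22e+09.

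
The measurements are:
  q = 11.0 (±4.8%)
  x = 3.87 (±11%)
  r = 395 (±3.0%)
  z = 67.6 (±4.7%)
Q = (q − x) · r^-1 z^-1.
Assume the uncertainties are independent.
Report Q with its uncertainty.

Let u = q − x = 7.13. δu = √(δq² + δx²) = √(0.279 + 0.181) = 0.678, so δu/u = 0.0951.
Q is then a monomial in u, r, z:
δQ/Q = √((δu/u)² + (-1·δr/r)² + (-1·δz/z)²) = √(0.00905 + 0.000900 + 0.00221) = 0.110
Q = 0.000267, so δQ = 0.110 × 0.000267 = 2.94e-05.

(2.67 ± 0.294) × 10^-4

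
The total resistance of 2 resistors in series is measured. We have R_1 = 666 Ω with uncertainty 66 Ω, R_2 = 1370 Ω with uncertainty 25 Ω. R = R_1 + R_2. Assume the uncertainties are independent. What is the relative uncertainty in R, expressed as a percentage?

Absolute uncertainties add in quadrature for a linear combination:
  (δR_1)² = 4360;  (δR_2)² = 625
δR = √(4980) = 70.6 Ω
R = 2040 Ω, so δR/R = 70.6/2040 = 0.0347.

3.47%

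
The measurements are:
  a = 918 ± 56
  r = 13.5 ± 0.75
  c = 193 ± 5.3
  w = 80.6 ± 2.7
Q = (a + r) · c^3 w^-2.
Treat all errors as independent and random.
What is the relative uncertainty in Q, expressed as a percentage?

Let u = a + r = 932. δu = √(δa² + δr²) = √(3140 + 0.562) = 56.0, so δu/u = 0.0601.
Q is then a monomial in u, c, w:
δQ/Q = √((δu/u)² + (3·δc/c)² + (-2·δw/w)²) = √(0.00361 + 0.00679 + 0.00449) = 0.122

12.2%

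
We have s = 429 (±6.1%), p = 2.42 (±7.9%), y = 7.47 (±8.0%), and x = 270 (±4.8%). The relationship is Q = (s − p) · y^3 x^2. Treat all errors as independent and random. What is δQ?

3.44e+09

Let u = s − p = 427. δu = √(δs² + δp²) = √(685 + 0.0365) = 26.2, so δu/u = 0.0613.
Q is then a monomial in u, y, x:
δQ/Q = √((δu/u)² + (3·δy/y)² + (2·δx/x)²) = √(0.00376 + 0.0576 + 0.00922) = 0.266
Q = 1.3e+10, so δQ = 0.266 × 1.3e+10 = 3.44e+09.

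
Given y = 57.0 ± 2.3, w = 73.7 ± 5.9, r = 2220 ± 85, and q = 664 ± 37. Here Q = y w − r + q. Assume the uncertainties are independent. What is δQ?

388

Let p = y·w = 4200. δp/p = √((1·δy/y)² + (1·δw/w)²) = √(0.00163 + 0.00641) = 0.0896, so δp = 377.
Q = p − r + q: δQ = √(δp² + δr² + δq²) = √(1.42e+05 + 7220 + 1370) = 388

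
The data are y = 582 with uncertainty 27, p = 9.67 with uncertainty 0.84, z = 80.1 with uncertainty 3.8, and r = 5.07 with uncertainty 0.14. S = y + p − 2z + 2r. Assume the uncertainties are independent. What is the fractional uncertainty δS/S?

Absolute uncertainties add in quadrature for a linear combination:
  (δy)² = 729;  (δp)² = 0.706;  (2·δz)² = 57.8;  (2·δr)² = 0.0784
δS = √(788) = 28.1
S = 442, so δS/S = 28.1/442 = 0.0635.

0.0635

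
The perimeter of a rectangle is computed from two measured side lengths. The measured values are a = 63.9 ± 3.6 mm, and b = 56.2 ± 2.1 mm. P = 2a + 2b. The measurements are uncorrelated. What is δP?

Sums and differences: (δP)² = Σ (cᵢ δxᵢ)².
  (2·δa)² = 51.8;  (2·δb)² = 17.6
δP = √(69.5) = 8.34 mm

8.34 mm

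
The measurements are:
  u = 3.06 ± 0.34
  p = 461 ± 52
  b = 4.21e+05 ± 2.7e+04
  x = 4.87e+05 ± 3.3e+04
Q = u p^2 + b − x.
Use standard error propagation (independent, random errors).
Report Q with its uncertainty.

Let w = u·p^2 = 6.5e+05. δw/w = √((1·δu/u)² + (2·δp/p)²) = √(0.0123 + 0.0509) = 0.251, so δw = 1.64e+05.
Q = w + b − x: δQ = √(δw² + δb² + δx²) = √(2.67e+10 + 7.29e+08 + 1.09e+09) = 1.69e+05
Q = 5.84e+05.

(5.84 ± 1.69) × 10^5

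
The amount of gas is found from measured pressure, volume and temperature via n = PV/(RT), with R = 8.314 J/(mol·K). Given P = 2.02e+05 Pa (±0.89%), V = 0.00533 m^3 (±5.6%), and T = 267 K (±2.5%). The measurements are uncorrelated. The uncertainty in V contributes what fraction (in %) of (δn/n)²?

(δn/n)² = (1·δP/P)² + (1·δV/V)² + (-1·δT/T)²
  P term: (1×0.00890)² = 7.92e-05
  V term: (1×0.0560)² = 0.00314
  T term: (-1×0.0250)² = 0.000625
Total = 0.00384. Share from V = 0.00314/0.00384 = 0.817.

81.7%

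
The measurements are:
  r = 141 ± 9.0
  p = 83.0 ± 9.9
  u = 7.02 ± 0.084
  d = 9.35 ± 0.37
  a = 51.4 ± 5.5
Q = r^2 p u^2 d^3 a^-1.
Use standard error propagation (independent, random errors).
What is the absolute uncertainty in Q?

Q is a product of powers, so relative uncertainties combine in quadrature:
  (2·δr/r)² = (2×0.0638)² = 0.0163;  (1·δp/p)² = (1×0.119)² = 0.0142;  (2·δu/u)² = (2×0.0120)² = 0.000573;  (3·δd/d)² = (3×0.0396)² = 0.0141;  (-1·δa/a)² = (-1×0.107)² = 0.0114
δQ/Q = √(0.0566) = 0.238
Q = 1.29e+09, so δQ = 0.238 × 1.29e+09 = 3.08e+08.

3.08e+08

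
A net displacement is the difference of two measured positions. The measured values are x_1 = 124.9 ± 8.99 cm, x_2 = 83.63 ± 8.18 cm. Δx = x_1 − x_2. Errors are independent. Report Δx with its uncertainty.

Sums and differences: (δΔx)² = Σ (cᵢ δxᵢ)².
  (δx_1)² = 80.8;  (δx_2)² = 66.9
δΔx = √(148) = 12.2 cm
Δx = 41.27 cm.

41.27 ± 12.2 cm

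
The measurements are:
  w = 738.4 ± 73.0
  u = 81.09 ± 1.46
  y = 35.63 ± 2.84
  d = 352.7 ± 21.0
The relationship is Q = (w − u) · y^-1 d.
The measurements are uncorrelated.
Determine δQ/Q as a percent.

Let h = w − u = 657.3. δh = √(δw² + δu²) = √(5330 + 2.13) = 73.0, so δh/h = 0.111.
Q is then a monomial in h, y, d:
δQ/Q = √((δh/h)² + (-1·δy/y)² + (1·δd/d)²) = √(0.0123 + 0.00635 + 0.00355) = 0.149

14.9%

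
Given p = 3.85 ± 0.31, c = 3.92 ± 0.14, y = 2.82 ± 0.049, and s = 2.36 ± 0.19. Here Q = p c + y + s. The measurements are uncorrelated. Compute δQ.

1.34

Let w = p·c = 15.1. δw/w = √((1·δp/p)² + (1·δc/c)²) = √(0.00648 + 0.00128) = 0.0881, so δw = 1.33.
Q = w + y + s: δQ = √(δw² + δy² + δs²) = √(1.77 + 0.00240 + 0.0361) = 1.34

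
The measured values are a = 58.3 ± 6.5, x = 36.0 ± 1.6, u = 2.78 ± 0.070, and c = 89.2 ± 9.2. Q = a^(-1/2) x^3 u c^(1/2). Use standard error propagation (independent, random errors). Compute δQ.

24900

Since Q is a product/quotient, work with relative uncertainties:
  (−½·δa/a)² = (-0.5×0.111)² = 0.00311;  (3·δx/x)² = (3×0.0444)² = 0.0178;  (1·δu/u)² = (1×0.0252)² = 0.000634;  (½·δc/c)² = (0.5×0.103)² = 0.00266
δQ/Q = √(0.0242) = 0.155
Q = 1.6e+05, so δQ = 0.155 × 1.6e+05 = 24900.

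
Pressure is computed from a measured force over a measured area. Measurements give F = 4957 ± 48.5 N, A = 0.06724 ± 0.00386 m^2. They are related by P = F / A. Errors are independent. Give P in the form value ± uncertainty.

73720 ± 4290 Pa

Since P is a product/quotient, work with relative uncertainties:
  (1·δF/F)² = (1×0.00978)² = 9.57e-05;  (-1·δA/A)² = (-1×0.0574)² = 0.00330
δP/P = √(0.00339) = 0.0582
P = 73720 Pa, so δP = 0.0582 × 73720 = 4290 Pa.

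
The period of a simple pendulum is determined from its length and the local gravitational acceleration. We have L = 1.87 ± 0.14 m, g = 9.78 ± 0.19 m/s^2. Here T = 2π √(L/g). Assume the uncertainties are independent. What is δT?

0.106 s

Products/powers → add relative errors in quadrature, weighted by exponent:
  (½·δL/L)² = (0.5×0.0749)² = 0.00140;  (−½·δg/g)² = (-0.5×0.0194)² = 9.44e-05
δT/T = √(0.00150) = 0.0387
T = 2.75 s, so δT = 0.0387 × 2.75 = 0.106 s.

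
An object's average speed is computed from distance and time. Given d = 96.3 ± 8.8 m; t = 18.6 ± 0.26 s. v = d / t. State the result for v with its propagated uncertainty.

For a monomial v ∝ d, t^-1, fractional errors add in quadrature:
  (1·δd/d)² = (1×0.0914)² = 0.00835;  (-1·δt/t)² = (-1×0.0140)² = 0.000195
δv/v = √(0.00855) = 0.0924
v = 5.18 m/s, so δv = 0.0924 × 5.18 = 0.479 m/s.

5.18 ± 0.479 m/s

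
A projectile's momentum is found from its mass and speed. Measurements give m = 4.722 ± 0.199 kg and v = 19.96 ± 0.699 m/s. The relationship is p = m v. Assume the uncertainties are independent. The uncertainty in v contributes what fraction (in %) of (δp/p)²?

(δp/p)² = (1·δm/m)² + (1·δv/v)²
  m term: (1×0.0421)² = 0.00178
  v term: (1×0.0350)² = 0.00123
Total = 0.00300. Share from v = 0.00123/0.00300 = 0.408.

40.8%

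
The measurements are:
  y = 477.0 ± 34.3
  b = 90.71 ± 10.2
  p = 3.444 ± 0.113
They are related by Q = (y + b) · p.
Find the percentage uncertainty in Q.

7.11%

Let u = y + b = 567.7. δu = √(δy² + δb²) = √(1180 + 104) = 35.8, so δu/u = 0.0630.
Q is then a monomial in u, p:
δQ/Q = √((δu/u)² + (1·δp/p)²) = √(0.00397 + 0.00108) = 0.0711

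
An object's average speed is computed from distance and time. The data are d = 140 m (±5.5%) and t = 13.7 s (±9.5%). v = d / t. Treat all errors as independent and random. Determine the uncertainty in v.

v is a product of powers, so relative uncertainties combine in quadrature:
  (1·δd/d)² = (1×0.0550)² = 0.00302;  (-1·δt/t)² = (-1×0.0950)² = 0.00903
δv/v = √(0.0120) = 0.110
v = 10.2 m/s, so δv = 0.110 × 10.2 = 1.12 m/s.

1.12 m/s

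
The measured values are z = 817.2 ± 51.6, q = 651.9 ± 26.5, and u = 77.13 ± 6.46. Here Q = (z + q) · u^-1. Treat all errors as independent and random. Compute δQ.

1.76

Let w = z + q = 1469. δw = √(δz² + δq²) = √(2660 + 702) = 58.0, so δw/w = 0.0395.
Q is then a monomial in w, u:
δQ/Q = √((δw/w)² + (-1·δu/u)²) = √(0.00156 + 0.00701) = 0.0926
Q = 19.05, so δQ = 0.0926 × 19.05 = 1.76.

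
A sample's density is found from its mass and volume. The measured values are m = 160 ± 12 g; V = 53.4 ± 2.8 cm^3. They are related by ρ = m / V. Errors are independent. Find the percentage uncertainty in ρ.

9.15%

ρ is a product of powers, so relative uncertainties combine in quadrature:
  (1·δm/m)² = (1×0.0750)² = 0.00562;  (-1·δV/V)² = (-1×0.0524)² = 0.00275
δρ/ρ = √(0.00837) = 0.0915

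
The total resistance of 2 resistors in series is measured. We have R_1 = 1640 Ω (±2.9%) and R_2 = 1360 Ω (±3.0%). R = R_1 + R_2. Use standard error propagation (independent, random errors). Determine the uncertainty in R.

62.7 Ω

Sums and differences: (δR)² = Σ (cᵢ δxᵢ)².
  (δR_1)² = 2260;  (δR_2)² = 1660
δR = √(3930) = 62.7 Ω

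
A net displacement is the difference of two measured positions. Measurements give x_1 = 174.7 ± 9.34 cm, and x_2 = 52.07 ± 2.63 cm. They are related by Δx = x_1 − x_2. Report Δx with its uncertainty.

Absolute uncertainties add in quadrature for a linear combination:
  (δx_1)² = 87.2;  (δx_2)² = 6.92
δΔx = √(94.2) = 9.70 cm
Δx = 122.6 cm.

122.6 ± 9.70 cm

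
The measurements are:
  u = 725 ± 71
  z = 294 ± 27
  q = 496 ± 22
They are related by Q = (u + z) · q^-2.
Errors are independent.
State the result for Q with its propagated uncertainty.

Let w = u + z = 1020. δw = √(δu² + δz²) = √(5040 + 729) = 76.0, so δw/w = 0.0745.
Q is then a monomial in w, q:
δQ/Q = √((δw/w)² + (-2·δq/q)²) = √(0.00556 + 0.00787) = 0.116
Q = 0.00414, so δQ = 0.116 × 0.00414 = 0.000480.

0.00414 ± 0.000480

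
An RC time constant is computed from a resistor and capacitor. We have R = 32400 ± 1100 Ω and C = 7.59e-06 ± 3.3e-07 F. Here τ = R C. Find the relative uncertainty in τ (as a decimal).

Products/powers → add relative errors in quadrature, weighted by exponent:
  (1·δR/R)² = (1×0.0340)² = 0.00115;  (1·δC/C)² = (1×0.0435)² = 0.00189
δτ/τ = √(0.00304) = 0.0552

0.0552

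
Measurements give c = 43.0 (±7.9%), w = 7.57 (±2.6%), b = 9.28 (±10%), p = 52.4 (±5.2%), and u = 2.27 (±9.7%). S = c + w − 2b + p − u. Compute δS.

4.74

For a sum/difference, combine absolute errors in quadrature:
  (δc)² = 11.5;  (δw)² = 0.0387;  (2·δb)² = 3.44;  (δp)² = 7.42;  (δu)² = 0.0485
δS = √(22.5) = 4.74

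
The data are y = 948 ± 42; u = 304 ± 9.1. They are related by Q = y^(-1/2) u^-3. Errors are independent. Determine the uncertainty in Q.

1.07e-10

For a monomial Q ∝ y^(-1/2), u^-3, fractional errors add in quadrature:
  (−½·δy/y)² = (-0.5×0.0443)² = 0.000491;  (-3·δu/u)² = (-3×0.0299)² = 0.00806
δQ/Q = √(0.00856) = 0.0925
Q = 1.16e-09, so δQ = 0.0925 × 1.16e-09 = 1.07e-10.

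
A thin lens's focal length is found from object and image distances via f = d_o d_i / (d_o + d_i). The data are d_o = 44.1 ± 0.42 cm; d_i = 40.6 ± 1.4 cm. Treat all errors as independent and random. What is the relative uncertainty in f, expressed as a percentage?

1.85%

∂f/∂d_o = (d_i/(d_o+d_i))² = 0.230;  ∂f/∂d_i = (d_o/(d_o+d_i))² = 0.271
δf = √((∂f/∂d_o · δd_o)² + (∂f/∂d_i · δd_i)²) = √(0.00931 + 0.144) = 0.392 cm
f = 21.1 cm, so δf/f = 0.392/21.1 = 0.0185.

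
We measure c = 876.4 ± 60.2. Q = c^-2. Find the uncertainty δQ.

Relative error in a monomial: (δQ/Q)² = Σ (nᵢ · δxᵢ/xᵢ)².
  (-2·δc/c)² = (-2×0.0687)² = 0.0189
δQ/Q = √(0.0189) = 0.137
Q = 1.302e-06, so δQ = 0.137 × 1.302e-06 = 1.79e-07.

1.79e-07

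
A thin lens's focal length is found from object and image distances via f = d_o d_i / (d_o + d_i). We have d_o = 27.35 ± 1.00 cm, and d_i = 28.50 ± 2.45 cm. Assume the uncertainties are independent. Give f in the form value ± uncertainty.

13.96 ± 0.643 cm

∂f/∂d_o = (d_i/(d_o+d_i))² = 0.260;  ∂f/∂d_i = (d_o/(d_o+d_i))² = 0.240
δf = √((∂f/∂d_o · δd_o)² + (∂f/∂d_i · δd_i)²) = √(0.0678 + 0.345) = 0.643 cm
f = 13.96 cm.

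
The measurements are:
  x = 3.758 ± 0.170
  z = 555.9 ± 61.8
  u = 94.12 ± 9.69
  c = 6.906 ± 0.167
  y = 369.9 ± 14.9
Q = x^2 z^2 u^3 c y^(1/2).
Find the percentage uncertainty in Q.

Each factor contributes (exponent × relative error)² to (δQ/Q)²:
  (2·δx/x)² = (2×0.0452)² = 0.00819;  (2·δz/z)² = (2×0.111)² = 0.0494;  (3·δu/u)² = (3×0.103)² = 0.0954;  (1·δc/c)² = (1×0.0242)² = 0.000585;  (½·δy/y)² = (0.5×0.0403)² = 0.000406
δQ/Q = √(0.154) = 0.392

39.2%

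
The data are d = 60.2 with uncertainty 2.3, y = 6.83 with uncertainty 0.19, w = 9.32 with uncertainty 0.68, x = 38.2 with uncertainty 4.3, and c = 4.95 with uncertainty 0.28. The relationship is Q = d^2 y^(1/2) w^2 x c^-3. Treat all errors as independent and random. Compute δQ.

Relative error in a monomial: (δQ/Q)² = Σ (nᵢ · δxᵢ/xᵢ)².
  (2·δd/d)² = (2×0.0382)² = 0.00584;  (½·δy/y)² = (0.5×0.0278)² = 0.000193;  (2·δw/w)² = (2×0.0730)² = 0.0213;  (1·δx/x)² = (1×0.113)² = 0.0127;  (-3·δc/c)² = (-3×0.0566)² = 0.0288
δQ/Q = √(0.0688) = 0.262
Q = 2.59e+05, so δQ = 0.262 × 2.59e+05 = 68000.

68000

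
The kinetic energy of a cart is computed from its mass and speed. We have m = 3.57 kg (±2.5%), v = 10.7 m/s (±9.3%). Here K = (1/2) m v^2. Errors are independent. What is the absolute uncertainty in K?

38.4 J

For a monomial K ∝ m, v^2, fractional errors add in quadrature:
  (1·δm/m)² = (1×0.0250)² = 0.000625;  (2·δv/v)² = (2×0.0930)² = 0.0346
δK/K = √(0.0352) = 0.188
K = 204 J, so δK = 0.188 × 204 = 38.4 J.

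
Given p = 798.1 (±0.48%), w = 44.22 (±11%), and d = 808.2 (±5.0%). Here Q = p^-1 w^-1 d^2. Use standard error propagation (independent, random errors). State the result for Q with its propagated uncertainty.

18.51 ± 2.75

Each factor contributes (exponent × relative error)² to (δQ/Q)²:
  (-1·δp/p)² = (-1×0.00480)² = 2.3e-05;  (-1·δw/w)² = (-1×0.110)² = 0.0121;  (2·δd/d)² = (2×0.0500)² = 0.0100
δQ/Q = √(0.0221) = 0.149
Q = 18.51, so δQ = 0.149 × 18.51 = 2.75.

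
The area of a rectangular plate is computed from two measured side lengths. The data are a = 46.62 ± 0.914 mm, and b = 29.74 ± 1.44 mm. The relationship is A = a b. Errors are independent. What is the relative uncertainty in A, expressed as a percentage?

5.22%

Since A is a product/quotient, work with relative uncertainties:
  (1·δa/a)² = (1×0.0196)² = 0.000384;  (1·δb/b)² = (1×0.0484)² = 0.00234
δA/A = √(0.00273) = 0.0522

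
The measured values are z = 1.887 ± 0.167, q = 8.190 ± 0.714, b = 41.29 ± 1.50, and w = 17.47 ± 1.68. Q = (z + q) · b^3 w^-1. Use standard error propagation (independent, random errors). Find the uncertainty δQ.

6600

Let u = z + q = 10.08. δu = √(δz² + δq²) = √(0.0279 + 0.510) = 0.733, so δu/u = 0.0728.
Q is then a monomial in u, b, w:
δQ/Q = √((δu/u)² + (3·δb/b)² + (-1·δw/w)²) = √(0.00529 + 0.0119 + 0.00925) = 0.163
Q = 40600, so δQ = 0.163 × 40600 = 6600.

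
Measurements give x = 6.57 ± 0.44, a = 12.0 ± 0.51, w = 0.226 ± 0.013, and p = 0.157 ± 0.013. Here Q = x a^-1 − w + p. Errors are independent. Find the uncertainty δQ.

Let h = x·a^-1 = 0.547. δh/h = √((1·δx/x)² + (-1·δa/a)²) = √(0.00449 + 0.00181) = 0.0793, so δh = 0.0434.
Q = h − w + p: δQ = √(δh² + δw² + δp²) = √(0.00189 + 0.000169 + 0.000169) = 0.0472

0.0472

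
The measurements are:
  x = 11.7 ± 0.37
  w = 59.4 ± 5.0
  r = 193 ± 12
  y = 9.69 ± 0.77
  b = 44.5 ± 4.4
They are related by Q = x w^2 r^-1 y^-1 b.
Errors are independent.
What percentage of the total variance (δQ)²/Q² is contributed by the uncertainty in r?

(δQ/Q)² = (1·δx/x)² + (2·δw/w)² + (-1·δr/r)² + (-1·δy/y)² + (1·δb/b)²
  x term: (1×0.0316)² = 0.00100
  w term: (2×0.0842)² = 0.0283
  r term: (-1×0.0622)² = 0.00387
  y term: (-1×0.0795)² = 0.00631
  b term: (1×0.0989)² = 0.00978
Total = 0.0493. Share from r = 0.00387/0.0493 = 0.0784.

7.84%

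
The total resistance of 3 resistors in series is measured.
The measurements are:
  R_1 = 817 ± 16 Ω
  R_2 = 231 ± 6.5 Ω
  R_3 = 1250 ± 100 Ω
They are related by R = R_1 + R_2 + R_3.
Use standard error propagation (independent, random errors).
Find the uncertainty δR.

Each term contributes (cᵢ δxᵢ)² to (δR)²:
  (δR_1)² = 256;  (δR_2)² = 42.2;  (δR_3)² = 10000
δR = √(10300) = 101 Ω

101 Ω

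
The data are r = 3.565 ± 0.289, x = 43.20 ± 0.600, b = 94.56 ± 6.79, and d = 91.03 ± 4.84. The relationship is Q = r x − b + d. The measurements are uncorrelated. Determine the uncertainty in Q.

Let p = r·x = 154.0. δp/p = √((1·δr/r)² + (1·δx/x)²) = √(0.00657 + 0.000193) = 0.0822, so δp = 12.7.
Q = p − b + d: δQ = √(δp² + δb² + δd²) = √(160 + 46.1 + 23.4) = 15.2

15.2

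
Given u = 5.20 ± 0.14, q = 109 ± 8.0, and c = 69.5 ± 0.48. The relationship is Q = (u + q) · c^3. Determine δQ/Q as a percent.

Let w = u + q = 114. δw = √(δu² + δq²) = √(0.0196 + 64.0) = 8.00, so δw/w = 0.0701.
Q is then a monomial in w, c:
δQ/Q = √((δw/w)² + (3·δc/c)²) = √(0.00491 + 0.000429) = 0.0731

7.31%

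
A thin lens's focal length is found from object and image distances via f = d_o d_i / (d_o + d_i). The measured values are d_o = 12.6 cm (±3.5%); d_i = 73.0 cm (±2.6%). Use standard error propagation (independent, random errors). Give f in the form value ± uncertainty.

10.7 ± 0.323 cm

∂f/∂d_o = (d_i/(d_o+d_i))² = 0.727;  ∂f/∂d_i = (d_o/(d_o+d_i))² = 0.0217
δf = √((∂f/∂d_o · δd_o)² + (∂f/∂d_i · δd_i)²) = √(0.103 + 0.00169) = 0.323 cm
f = 10.7 cm.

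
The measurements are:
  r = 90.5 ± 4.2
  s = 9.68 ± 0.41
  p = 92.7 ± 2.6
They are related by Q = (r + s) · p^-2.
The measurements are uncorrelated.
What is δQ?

0.000818

Let u = r + s = 100. δu = √(δr² + δs²) = √(17.6 + 0.168) = 4.22, so δu/u = 0.0421.
Q is then a monomial in u, p:
δQ/Q = √((δu/u)² + (-2·δp/p)²) = √(0.00177 + 0.00315) = 0.0702
Q = 0.0117, so δQ = 0.0702 × 0.0117 = 0.000818.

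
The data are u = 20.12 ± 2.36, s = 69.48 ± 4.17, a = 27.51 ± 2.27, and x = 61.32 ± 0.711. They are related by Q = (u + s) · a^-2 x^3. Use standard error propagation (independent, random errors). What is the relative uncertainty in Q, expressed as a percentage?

Let w = u + s = 89.60. δw = √(δu² + δs²) = √(5.57 + 17.4) = 4.79, so δw/w = 0.0535.
Q is then a monomial in w, a, x:
δQ/Q = √((δw/w)² + (-2·δa/a)² + (3·δx/x)²) = √(0.00286 + 0.0272 + 0.00121) = 0.177

17.7%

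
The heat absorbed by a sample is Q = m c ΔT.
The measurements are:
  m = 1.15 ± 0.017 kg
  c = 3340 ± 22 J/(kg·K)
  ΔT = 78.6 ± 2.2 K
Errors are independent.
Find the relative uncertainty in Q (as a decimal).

0.0323

Relative error in a monomial: (δQ/Q)² = Σ (nᵢ · δxᵢ/xᵢ)².
  (1·δm/m)² = (1×0.0148)² = 0.000219;  (1·δc/c)² = (1×0.00659)² = 4.34e-05;  (1·δΔT/ΔT)² = (1×0.0280)² = 0.000783
δQ/Q = √(0.00105) = 0.0323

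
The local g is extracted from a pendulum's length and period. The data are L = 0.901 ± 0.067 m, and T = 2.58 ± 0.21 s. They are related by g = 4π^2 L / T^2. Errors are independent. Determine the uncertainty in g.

Since g is a product/quotient, work with relative uncertainties:
  (1·δL/L)² = (1×0.0744)² = 0.00553;  (-2·δT/T)² = (-2×0.0814)² = 0.0265
δg/g = √(0.0320) = 0.179
g = 5.34 m/s^2, so δg = 0.179 × 5.34 = 0.956 m/s^2.

0.956 m/s^2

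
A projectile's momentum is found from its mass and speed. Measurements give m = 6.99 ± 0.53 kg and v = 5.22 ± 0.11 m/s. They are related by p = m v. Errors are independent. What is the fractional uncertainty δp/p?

0.0787

Since p is a product/quotient, work with relative uncertainties:
  (1·δm/m)² = (1×0.0758)² = 0.00575;  (1·δv/v)² = (1×0.0211)² = 0.000444
δp/p = √(0.00619) = 0.0787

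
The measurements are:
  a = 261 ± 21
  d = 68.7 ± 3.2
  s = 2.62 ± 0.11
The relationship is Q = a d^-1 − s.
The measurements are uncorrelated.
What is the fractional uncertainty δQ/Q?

0.314

Let p = a·d^-1 = 3.80. δp/p = √((1·δa/a)² + (-1·δd/d)²) = √(0.00647 + 0.00217) = 0.0930, so δp = 0.353.
Q = p − s: δQ = √(δp² + δs²) = √(0.125 + 0.0121) = 0.370
Q = 1.18, so δQ/Q = 0.370/1.18 = 0.314.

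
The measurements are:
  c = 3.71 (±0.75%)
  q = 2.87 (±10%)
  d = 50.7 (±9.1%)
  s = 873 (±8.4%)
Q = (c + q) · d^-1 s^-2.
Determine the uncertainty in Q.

Let u = c + q = 6.58. δu = √(δc² + δq²) = √(0.000774 + 0.0824) = 0.288, so δu/u = 0.0438.
Q is then a monomial in u, d, s:
δQ/Q = √((δu/u)² + (-1·δd/d)² + (-2·δs/s)²) = √(0.00192 + 0.00828 + 0.0282) = 0.196
Q = 1.7e-07, so δQ = 0.196 × 1.7e-07 = 3.34e-08.

3.34e-08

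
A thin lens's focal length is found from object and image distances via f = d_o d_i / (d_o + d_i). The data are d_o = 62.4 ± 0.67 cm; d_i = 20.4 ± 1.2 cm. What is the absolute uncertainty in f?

0.683 cm

∂f/∂d_o = (d_i/(d_o+d_i))² = 0.0607;  ∂f/∂d_i = (d_o/(d_o+d_i))² = 0.568
δf = √((∂f/∂d_o · δd_o)² + (∂f/∂d_i · δd_i)²) = √(0.00165 + 0.464) = 0.683 cm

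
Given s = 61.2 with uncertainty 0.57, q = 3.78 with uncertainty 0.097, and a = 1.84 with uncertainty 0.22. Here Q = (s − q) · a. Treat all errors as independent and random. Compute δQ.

12.7

Let u = s − q = 57.4. δu = √(δs² + δq²) = √(0.325 + 0.00941) = 0.578, so δu/u = 0.0101.
Q is then a monomial in u, a:
δQ/Q = √((δu/u)² + (1·δa/a)²) = √(0.000101 + 0.0143) = 0.120
Q = 106, so δQ = 0.120 × 106 = 12.7.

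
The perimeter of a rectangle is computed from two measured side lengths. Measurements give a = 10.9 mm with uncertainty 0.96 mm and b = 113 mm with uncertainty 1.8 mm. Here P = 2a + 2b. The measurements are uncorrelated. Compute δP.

For a sum/difference, combine absolute errors in quadrature:
  (2·δa)² = 3.69;  (2·δb)² = 13.0
δP = √(16.6) = 4.08 mm

4.08 mm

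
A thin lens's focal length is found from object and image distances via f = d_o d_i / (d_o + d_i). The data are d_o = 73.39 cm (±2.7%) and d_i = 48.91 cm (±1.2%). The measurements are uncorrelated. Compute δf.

∂f/∂d_o = (d_i/(d_o+d_i))² = 0.160;  ∂f/∂d_i = (d_o/(d_o+d_i))² = 0.360
δf = √((∂f/∂d_o · δd_o)² + (∂f/∂d_i · δd_i)²) = √(0.100 + 0.0447) = 0.381 cm

0.381 cm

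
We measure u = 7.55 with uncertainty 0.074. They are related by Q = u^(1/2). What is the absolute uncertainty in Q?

Q ∝ u^(1/2), so δQ/Q = |½| · δu/u = 0.5 × 0.00980 = 0.00490.
Q = 2.75, so δQ = 0.00490 × 2.75 = 0.0135.

0.0135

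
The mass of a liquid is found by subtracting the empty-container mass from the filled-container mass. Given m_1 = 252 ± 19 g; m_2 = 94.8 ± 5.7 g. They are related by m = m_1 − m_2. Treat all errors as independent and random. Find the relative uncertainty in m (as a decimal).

Each term contributes (cᵢ δxᵢ)² to (δm)²:
  (δm_1)² = 361;  (δm_2)² = 32.5
δm = √(393) = 19.8 g
m = 157 g, so δm/m = 19.8/157 = 0.126.

0.126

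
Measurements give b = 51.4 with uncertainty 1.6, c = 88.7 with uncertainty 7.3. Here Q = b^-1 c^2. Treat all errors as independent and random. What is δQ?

Q is a product of powers, so relative uncertainties combine in quadrature:
  (-1·δb/b)² = (-1×0.0311)² = 0.000969;  (2·δc/c)² = (2×0.0823)² = 0.0271
δQ/Q = √(0.0281) = 0.168
Q = 153, so δQ = 0.168 × 153 = 25.6.

25.6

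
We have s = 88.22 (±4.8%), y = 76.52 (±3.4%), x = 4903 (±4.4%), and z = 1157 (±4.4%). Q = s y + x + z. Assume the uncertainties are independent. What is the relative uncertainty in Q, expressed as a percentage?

Let p = s·y = 6751. δp/p = √((1·δs/s)² + (1·δy/y)²) = √(0.00230 + 0.00116) = 0.0588, so δp = 397.
Q = p + x + z: δQ = √(δp² + δx² + δz²) = √(1.58e+05 + 46500 + 2590) = 455
Q = 12810, so δQ/Q = 455/12810 = 0.0355.

3.55%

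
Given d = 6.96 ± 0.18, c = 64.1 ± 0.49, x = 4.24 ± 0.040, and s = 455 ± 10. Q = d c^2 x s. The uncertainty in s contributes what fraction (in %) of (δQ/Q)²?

(δQ/Q)² = (1·δd/d)² + (2·δc/c)² + (1·δx/x)² + (1·δs/s)²
  d term: (1×0.0259)² = 0.000669
  c term: (2×0.00764)² = 0.000234
  x term: (1×0.00943)² = 8.9e-05
  s term: (1×0.0220)² = 0.000483
Total = 0.00147. Share from s = 0.000483/0.00147 = 0.328.

32.8%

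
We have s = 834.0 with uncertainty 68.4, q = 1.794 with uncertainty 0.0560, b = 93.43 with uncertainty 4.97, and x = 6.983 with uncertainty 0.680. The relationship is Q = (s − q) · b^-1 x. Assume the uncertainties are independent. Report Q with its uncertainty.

Let u = s − q = 832.2. δu = √(δs² + δq²) = √(4680 + 0.00314) = 68.4, so δu/u = 0.0822.
Q is then a monomial in u, b, x:
δQ/Q = √((δu/u)² + (-1·δb/b)² + (1·δx/x)²) = √(0.00676 + 0.00283 + 0.00948) = 0.138
Q = 62.20, so δQ = 0.138 × 62.20 = 8.59.

62.20 ± 8.59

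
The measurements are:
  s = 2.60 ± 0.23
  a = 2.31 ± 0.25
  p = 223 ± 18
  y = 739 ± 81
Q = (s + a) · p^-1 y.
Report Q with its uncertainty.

Let u = s + a = 4.91. δu = √(δs² + δa²) = √(0.0529 + 0.0625) = 0.340, so δu/u = 0.0692.
Q is then a monomial in u, p, y:
δQ/Q = √((δu/u)² + (-1·δp/p)² + (1·δy/y)²) = √(0.00479 + 0.00652 + 0.0120) = 0.153
Q = 16.3, so δQ = 0.153 × 16.3 = 2.48.

16.3 ± 2.48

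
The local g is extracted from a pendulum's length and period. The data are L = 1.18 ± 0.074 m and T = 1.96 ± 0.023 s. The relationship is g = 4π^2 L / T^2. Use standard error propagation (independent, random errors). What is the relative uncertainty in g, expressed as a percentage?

6.70%

Relative error in a monomial: (δg/g)² = Σ (nᵢ · δxᵢ/xᵢ)².
  (1·δL/L)² = (1×0.0627)² = 0.00393;  (-2·δT/T)² = (-2×0.0117)² = 0.000551
δg/g = √(0.00448) = 0.0670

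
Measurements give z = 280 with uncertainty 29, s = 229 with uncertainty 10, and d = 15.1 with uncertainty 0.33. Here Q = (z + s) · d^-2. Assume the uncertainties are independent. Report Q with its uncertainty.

Let u = z + s = 509. δu = √(δz² + δs²) = √(841 + 100) = 30.7, so δu/u = 0.0603.
Q is then a monomial in u, d:
δQ/Q = √((δu/u)² + (-2·δd/d)²) = √(0.00363 + 0.00191) = 0.0744
Q = 2.23, so δQ = 0.0744 × 2.23 = 0.166.

2.23 ± 0.166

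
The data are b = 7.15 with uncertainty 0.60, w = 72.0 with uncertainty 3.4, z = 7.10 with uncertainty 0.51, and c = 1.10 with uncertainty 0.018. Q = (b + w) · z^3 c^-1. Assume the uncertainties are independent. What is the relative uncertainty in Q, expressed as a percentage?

Let u = b + w = 79.2. δu = √(δb² + δw²) = √(0.360 + 11.6) = 3.45, so δu/u = 0.0436.
Q is then a monomial in u, z, c:
δQ/Q = √((δu/u)² + (3·δz/z)² + (-1·δc/c)²) = √(0.00190 + 0.0464 + 0.000268) = 0.220

22.0%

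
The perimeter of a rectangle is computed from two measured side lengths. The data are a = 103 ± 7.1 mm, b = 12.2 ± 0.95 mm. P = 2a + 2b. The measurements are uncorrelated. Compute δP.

14.3 mm

Each term contributes (cᵢ δxᵢ)² to (δP)²:
  (2·δa)² = 202;  (2·δb)² = 3.61
δP = √(205) = 14.3 mm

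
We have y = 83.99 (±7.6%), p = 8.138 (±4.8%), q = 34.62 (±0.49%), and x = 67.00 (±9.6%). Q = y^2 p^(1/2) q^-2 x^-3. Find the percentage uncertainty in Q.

32.7%

Relative error in a monomial: (δQ/Q)² = Σ (nᵢ · δxᵢ/xᵢ)².
  (2·δy/y)² = (2×0.0760)² = 0.0231;  (½·δp/p)² = (0.5×0.0480)² = 0.000576;  (-2·δq/q)² = (-2×0.00490)² = 9.6e-05;  (-3·δx/x)² = (-3×0.0960)² = 0.0829
δQ/Q = √(0.107) = 0.327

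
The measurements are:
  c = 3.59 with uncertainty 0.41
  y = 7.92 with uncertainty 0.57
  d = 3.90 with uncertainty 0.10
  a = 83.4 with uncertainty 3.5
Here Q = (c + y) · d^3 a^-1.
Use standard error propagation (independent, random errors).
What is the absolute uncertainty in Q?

0.874

Let u = c + y = 11.5. δu = √(δc² + δy²) = √(0.168 + 0.325) = 0.702, so δu/u = 0.0610.
Q is then a monomial in u, d, a:
δQ/Q = √((δu/u)² + (3·δd/d)² + (-1·δa/a)²) = √(0.00372 + 0.00592 + 0.00176) = 0.107
Q = 8.19, so δQ = 0.107 × 8.19 = 0.874.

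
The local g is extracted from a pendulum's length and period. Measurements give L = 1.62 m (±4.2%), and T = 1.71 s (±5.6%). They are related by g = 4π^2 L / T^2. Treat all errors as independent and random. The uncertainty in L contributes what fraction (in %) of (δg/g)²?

12.3%

(δg/g)² = (1·δL/L)² + (-2·δT/T)²
  L term: (1×0.0420)² = 0.00176
  T term: (-2×0.0560)² = 0.0125
Total = 0.0143. Share from L = 0.00176/0.0143 = 0.123.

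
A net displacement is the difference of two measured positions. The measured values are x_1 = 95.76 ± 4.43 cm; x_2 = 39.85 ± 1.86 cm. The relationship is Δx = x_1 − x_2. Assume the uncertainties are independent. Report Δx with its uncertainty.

55.91 ± 4.80 cm

Absolute uncertainties add in quadrature for a linear combination:
  (δx_1)² = 19.6;  (δx_2)² = 3.46
δΔx = √(23.1) = 4.80 cm
Δx = 55.91 cm.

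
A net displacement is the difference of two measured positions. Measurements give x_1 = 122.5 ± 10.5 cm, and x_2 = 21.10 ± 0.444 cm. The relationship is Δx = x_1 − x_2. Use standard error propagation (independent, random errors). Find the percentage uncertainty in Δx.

Absolute uncertainties add in quadrature for a linear combination:
  (δx_1)² = 110;  (δx_2)² = 0.197
δΔx = √(110) = 10.5 cm
Δx = 101.4 cm, so δΔx/Δx = 10.5/101.4 = 0.104.

10.4%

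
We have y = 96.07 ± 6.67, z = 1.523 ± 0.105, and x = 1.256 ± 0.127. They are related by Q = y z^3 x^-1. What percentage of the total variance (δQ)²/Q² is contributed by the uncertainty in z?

74.0%

(δQ/Q)² = (1·δy/y)² + (3·δz/z)² + (-1·δx/x)²
  y term: (1×0.0694)² = 0.00482
  z term: (3×0.0689)² = 0.0428
  x term: (-1×0.101)² = 0.0102
Total = 0.0578. Share from z = 0.0428/0.0578 = 0.740.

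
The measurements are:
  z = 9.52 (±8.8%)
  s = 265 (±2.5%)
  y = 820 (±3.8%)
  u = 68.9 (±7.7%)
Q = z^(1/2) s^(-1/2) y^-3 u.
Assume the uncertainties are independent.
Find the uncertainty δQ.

3.43e-09

Q is a product of powers, so relative uncertainties combine in quadrature:
  (½·δz/z)² = (0.5×0.0880)² = 0.00194;  (−½·δs/s)² = (-0.5×0.0250)² = 0.000156;  (-3·δy/y)² = (-3×0.0380)² = 0.0130;  (1·δu/u)² = (1×0.0770)² = 0.00593
δQ/Q = √(0.0210) = 0.145
Q = 2.37e-08, so δQ = 0.145 × 2.37e-08 = 3.43e-09.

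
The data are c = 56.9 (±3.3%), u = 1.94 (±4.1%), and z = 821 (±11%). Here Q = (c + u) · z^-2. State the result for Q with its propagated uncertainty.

Let w = c + u = 58.8. δw = √(δc² + δu²) = √(3.53 + 0.00633) = 1.88, so δw/w = 0.0319.
Q is then a monomial in w, z:
δQ/Q = √((δw/w)² + (-2·δz/z)²) = √(0.00102 + 0.0484) = 0.222
Q = 8.73e-05, so δQ = 0.222 × 8.73e-05 = 1.94e-05.

(8.73 ± 1.94) × 10^-5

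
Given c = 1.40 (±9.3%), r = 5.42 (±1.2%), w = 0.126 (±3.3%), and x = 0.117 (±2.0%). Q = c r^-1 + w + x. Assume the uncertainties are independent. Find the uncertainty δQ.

0.0247

Let p = c·r^-1 = 0.258. δp/p = √((1·δc/c)² + (-1·δr/r)²) = √(0.00865 + 0.000144) = 0.0938, so δp = 0.0242.
Q = p + w + x: δQ = √(δp² + δw² + δx²) = √(0.000587 + 1.73e-05 + 5.48e-06) = 0.0247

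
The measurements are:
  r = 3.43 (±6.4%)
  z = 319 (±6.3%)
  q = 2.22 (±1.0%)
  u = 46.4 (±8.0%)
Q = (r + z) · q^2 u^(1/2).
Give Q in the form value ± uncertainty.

10800 ± 830

Let w = r + z = 322. δw = √(δr² + δz²) = √(0.0482 + 404) = 20.1, so δw/w = 0.0623.
Q is then a monomial in w, q, u:
δQ/Q = √((δw/w)² + (2·δq/q)² + (½·δu/u)²) = √(0.00389 + 0.000400 + 0.00160) = 0.0767
Q = 10800, so δQ = 0.0767 × 10800 = 830.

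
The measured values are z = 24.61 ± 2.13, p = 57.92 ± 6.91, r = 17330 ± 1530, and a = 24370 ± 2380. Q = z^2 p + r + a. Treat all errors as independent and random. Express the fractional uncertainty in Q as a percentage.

Let w = z^2·p = 35080. δw/w = √((2·δz/z)² + (1·δp/p)²) = √(0.0300 + 0.0142) = 0.210, so δw = 7370.
Q = w + r + a: δQ = √(δw² + δr² + δa²) = √(5.44e+07 + 2.34e+06 + 5.66e+06) = 7900
Q = 76780, so δQ/Q = 7900/76780 = 0.103.

10.3%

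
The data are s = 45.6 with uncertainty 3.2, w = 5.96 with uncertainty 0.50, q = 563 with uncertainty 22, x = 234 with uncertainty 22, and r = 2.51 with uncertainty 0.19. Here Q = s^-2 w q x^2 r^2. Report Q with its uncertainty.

(5.57 ± 1.64) × 10^5

Each factor contributes (exponent × relative error)² to (δQ/Q)²:
  (-2·δs/s)² = (-2×0.0702)² = 0.0197;  (1·δw/w)² = (1×0.0839)² = 0.00704;  (1·δq/q)² = (1×0.0391)² = 0.00153;  (2·δx/x)² = (2×0.0940)² = 0.0354;  (2·δr/r)² = (2×0.0757)² = 0.0229
δQ/Q = √(0.0865) = 0.294
Q = 5.57e+05, so δQ = 0.294 × 5.57e+05 = 1.64e+05.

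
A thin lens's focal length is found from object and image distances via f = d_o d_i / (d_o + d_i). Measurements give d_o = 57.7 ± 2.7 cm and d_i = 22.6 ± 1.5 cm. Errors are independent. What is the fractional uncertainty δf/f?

0.0495

∂f/∂d_o = (d_i/(d_o+d_i))² = 0.0792;  ∂f/∂d_i = (d_o/(d_o+d_i))² = 0.516
δf = √((∂f/∂d_o · δd_o)² + (∂f/∂d_i · δd_i)²) = √(0.0457 + 0.600) = 0.803 cm
f = 16.2 cm, so δf/f = 0.803/16.2 = 0.0495.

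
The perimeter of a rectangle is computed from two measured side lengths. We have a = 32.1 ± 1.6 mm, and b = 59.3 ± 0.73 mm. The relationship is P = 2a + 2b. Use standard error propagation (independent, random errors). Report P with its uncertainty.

P is a linear combination, so absolute uncertainties add in quadrature:
  (2·δa)² = 10.2;  (2·δb)² = 2.13
δP = √(12.4) = 3.52 mm
P = 183 mm.

183 ± 3.52 mm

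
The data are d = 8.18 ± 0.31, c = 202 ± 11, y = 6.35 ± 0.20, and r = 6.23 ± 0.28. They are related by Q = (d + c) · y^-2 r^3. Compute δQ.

Let u = d + c = 210. δu = √(δd² + δc²) = √(0.0961 + 121) = 11.0, so δu/u = 0.0524.
Q is then a monomial in u, y, r:
δQ/Q = √((δu/u)² + (-2·δy/y)² + (3·δr/r)²) = √(0.00274 + 0.00397 + 0.0182) = 0.158
Q = 1260, so δQ = 0.158 × 1260 = 199.

199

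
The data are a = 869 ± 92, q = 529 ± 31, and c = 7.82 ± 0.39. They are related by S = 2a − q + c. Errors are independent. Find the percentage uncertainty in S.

For a sum/difference, combine absolute errors in quadrature:
  (2·δa)² = 33900;  (δq)² = 961;  (δc)² = 0.152
δS = √(34800) = 187
S = 1220, so δS/S = 187/1220 = 0.153.

15.3%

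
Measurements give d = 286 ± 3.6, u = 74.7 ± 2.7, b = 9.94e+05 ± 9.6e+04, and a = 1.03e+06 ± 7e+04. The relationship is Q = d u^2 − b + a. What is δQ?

Let p = d·u^2 = 1.6e+06. δp/p = √((1·δd/d)² + (2·δu/u)²) = √(0.000158 + 0.00523) = 0.0734, so δp = 1.17e+05.
Q = p − b + a: δQ = √(δp² + δb² + δa²) = √(1.37e+10 + 9.22e+09 + 4.9e+09) = 1.67e+05

1.67e+05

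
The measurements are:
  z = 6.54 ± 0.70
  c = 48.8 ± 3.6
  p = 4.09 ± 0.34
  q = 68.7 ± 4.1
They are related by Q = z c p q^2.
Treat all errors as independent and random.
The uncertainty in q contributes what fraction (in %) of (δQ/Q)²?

37.4%

(δQ/Q)² = (1·δz/z)² + (1·δc/c)² + (1·δp/p)² + (2·δq/q)²
  z term: (1×0.107)² = 0.0115
  c term: (1×0.0738)² = 0.00544
  p term: (1×0.0831)² = 0.00691
  q term: (2×0.0597)² = 0.0142
Total = 0.0381. Share from q = 0.0142/0.0381 = 0.374.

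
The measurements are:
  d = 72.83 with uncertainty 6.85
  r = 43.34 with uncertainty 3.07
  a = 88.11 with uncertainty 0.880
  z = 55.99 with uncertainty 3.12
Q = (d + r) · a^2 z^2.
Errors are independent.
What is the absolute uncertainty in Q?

Let u = d + r = 116.2. δu = √(δd² + δr²) = √(46.9 + 9.42) = 7.51, so δu/u = 0.0646.
Q is then a monomial in u, a, z:
δQ/Q = √((δu/u)² + (2·δa/a)² + (2·δz/z)²) = √(0.00418 + 0.000399 + 0.0124) = 0.130
Q = 2.827e+09, so δQ = 0.130 × 2.827e+09 = 3.69e+08.

3.69e+08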